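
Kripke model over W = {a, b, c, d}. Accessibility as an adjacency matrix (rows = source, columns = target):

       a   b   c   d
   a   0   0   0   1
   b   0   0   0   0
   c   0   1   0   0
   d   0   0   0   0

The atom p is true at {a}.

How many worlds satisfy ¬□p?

a: □p is F. ✓
b: □p is T. ✗
c: □p is F. ✓
d: □p is T. ✗
Satisfying worlds: {a, c}.

2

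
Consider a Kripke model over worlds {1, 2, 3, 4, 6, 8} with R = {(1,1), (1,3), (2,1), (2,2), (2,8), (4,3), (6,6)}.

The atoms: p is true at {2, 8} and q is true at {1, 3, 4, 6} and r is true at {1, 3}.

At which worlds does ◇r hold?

1: successors {1, 3}; r there: 1:T, 3:T. ✓
2: successors {1, 2, 8}; r there: 1:T, 2:F, 8:F. ✓
3: no successors, so ◇r fails. ✗
4: successors {3}; r there: 3:T. ✓
6: successors {6}; r there: 6:F. ✗
8: no successors, so ◇r fails. ✗

{1, 2, 4}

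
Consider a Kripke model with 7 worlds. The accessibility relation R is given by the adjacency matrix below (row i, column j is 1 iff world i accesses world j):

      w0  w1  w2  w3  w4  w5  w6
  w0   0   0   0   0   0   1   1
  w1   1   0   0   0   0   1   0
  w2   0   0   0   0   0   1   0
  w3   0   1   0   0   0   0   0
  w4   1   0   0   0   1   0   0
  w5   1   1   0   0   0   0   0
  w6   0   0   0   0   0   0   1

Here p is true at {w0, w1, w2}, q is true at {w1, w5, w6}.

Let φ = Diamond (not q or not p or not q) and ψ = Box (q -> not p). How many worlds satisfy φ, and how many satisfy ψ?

For Diamond (not q or not p or not q):
w0: successors {w5, w6}; not q or not p or not q there: w5:T, w6:T. ✓
w1: successors {w0, w5}; not q or not p or not q there: w0:T, w5:T. ✓
w2: successors {w5}; not q or not p or not q there: w5:T. ✓
w3: successors {w1}; not q or not p or not q there: w1:F. ✗
w4: successors {w0, w4}; not q or not p or not q there: w0:T, w4:T. ✓
w5: successors {w0, w1}; not q or not p or not q there: w0:T, w1:F. ✓
w6: successors {w6}; not q or not p or not q there: w6:T. ✓
— 6 worlds.
For Box (q -> not p):
w0: successors {w5, w6}; q -> not p there: w5:T, w6:T. ✓
w1: successors {w0, w5}; q -> not p there: w0:T, w5:T. ✓
w2: successors {w5}; q -> not p there: w5:T. ✓
w3: successors {w1}; q -> not p there: w1:F. ✗
w4: successors {w0, w4}; q -> not p there: w0:T, w4:T. ✓
w5: successors {w0, w1}; q -> not p there: w0:T, w1:F. ✗
w6: successors {w6}; q -> not p there: w6:T. ✓
— 5 worlds.

6 and 5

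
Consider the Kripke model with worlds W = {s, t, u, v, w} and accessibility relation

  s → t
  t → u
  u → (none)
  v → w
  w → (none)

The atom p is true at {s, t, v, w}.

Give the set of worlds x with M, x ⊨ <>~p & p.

{t}

s: <>~p is F, p is T. ✗
t: <>~p is T, p is T. ✓
u: <>~p is F, p is F. ✗
v: <>~p is F, p is T. ✗
w: <>~p is F, p is T. ✗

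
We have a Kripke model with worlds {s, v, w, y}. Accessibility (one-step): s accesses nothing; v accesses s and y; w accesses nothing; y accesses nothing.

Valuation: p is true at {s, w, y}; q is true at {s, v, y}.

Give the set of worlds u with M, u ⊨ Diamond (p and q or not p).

s: no successors, so Diamond (p and q or not p) fails. ✗
v: successors {s, y}; p and q or not p there: s:T, y:T. ✓
w: no successors, so Diamond (p and q or not p) fails. ✗
y: no successors, so Diamond (p and q or not p) fails. ✗

{v}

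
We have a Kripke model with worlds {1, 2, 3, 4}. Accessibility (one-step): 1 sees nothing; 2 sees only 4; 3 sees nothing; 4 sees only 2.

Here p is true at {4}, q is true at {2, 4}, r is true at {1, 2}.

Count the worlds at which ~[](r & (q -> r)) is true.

1

1: [](r & (q -> r)) is T. ✗
2: [](r & (q -> r)) is F. ✓
3: [](r & (q -> r)) is T. ✗
4: [](r & (q -> r)) is T. ✗
Satisfying worlds: {2}.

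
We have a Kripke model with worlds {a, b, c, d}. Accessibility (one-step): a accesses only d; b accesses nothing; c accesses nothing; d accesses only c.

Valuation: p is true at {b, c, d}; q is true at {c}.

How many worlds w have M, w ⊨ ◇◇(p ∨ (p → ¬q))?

1

a: successors {d}; ◇(p ∨ (p → ¬q)) there: d:T. ✓
b: no successors, so ◇◇(p ∨ (p → ¬q)) fails. ✗
c: no successors, so ◇◇(p ∨ (p → ¬q)) fails. ✗
d: successors {c}; ◇(p ∨ (p → ¬q)) there: c:F. ✗
Satisfying worlds: {a}.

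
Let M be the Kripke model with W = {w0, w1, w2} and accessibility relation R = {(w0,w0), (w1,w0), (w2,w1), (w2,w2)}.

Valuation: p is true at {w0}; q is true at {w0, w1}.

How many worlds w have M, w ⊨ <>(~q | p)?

3

w0: successors {w0}; ~q | p there: w0:T. ✓
w1: successors {w0}; ~q | p there: w0:T. ✓
w2: successors {w1, w2}; ~q | p there: w1:F, w2:T. ✓
Satisfying worlds: {w0, w1, w2}.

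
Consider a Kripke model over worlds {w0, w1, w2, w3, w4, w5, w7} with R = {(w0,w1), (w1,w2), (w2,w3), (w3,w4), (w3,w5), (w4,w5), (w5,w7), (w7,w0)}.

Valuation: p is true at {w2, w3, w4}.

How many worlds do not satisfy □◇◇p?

4

w0: successors {w1}; ◇◇p there: w1:T. ✓
w1: successors {w2}; ◇◇p there: w2:T. ✓
w2: successors {w3}; ◇◇p there: w3:F. ✗
w3: successors {w4, w5}; ◇◇p there: w4:F, w5:F. ✗
w4: successors {w5}; ◇◇p there: w5:F. ✗
w5: successors {w7}; ◇◇p there: w7:F. ✗
w7: successors {w0}; ◇◇p there: w0:T. ✓
Satisfying worlds: {w0, w1, w7}.
So □◇◇p fails at the other 4 worlds.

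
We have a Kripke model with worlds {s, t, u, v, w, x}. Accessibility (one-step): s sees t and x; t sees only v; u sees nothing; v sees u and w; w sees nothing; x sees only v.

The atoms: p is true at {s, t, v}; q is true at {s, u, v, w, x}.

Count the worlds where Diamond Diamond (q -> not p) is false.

s: successors {t, x}; Diamond (q -> not p) there: t:F, x:F. ✗
t: successors {v}; Diamond (q -> not p) there: v:T. ✓
u: no successors, so Diamond Diamond (q -> not p) fails. ✗
v: successors {u, w}; Diamond (q -> not p) there: u:F, w:F. ✗
w: no successors, so Diamond Diamond (q -> not p) fails. ✗
x: successors {v}; Diamond (q -> not p) there: v:T. ✓
Satisfying worlds: {t, x}.
So Diamond Diamond (q -> not p) fails at the other 4 worlds.

4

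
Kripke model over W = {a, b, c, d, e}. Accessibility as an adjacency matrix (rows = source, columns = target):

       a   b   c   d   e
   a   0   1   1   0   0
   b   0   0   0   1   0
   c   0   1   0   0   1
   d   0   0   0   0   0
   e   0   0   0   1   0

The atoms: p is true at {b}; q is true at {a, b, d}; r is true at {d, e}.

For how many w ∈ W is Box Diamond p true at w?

a: successors {b, c}; Diamond p there: b:F, c:T. ✗
b: successors {d}; Diamond p there: d:F. ✗
c: successors {b, e}; Diamond p there: b:F, e:F. ✗
d: no successors, so Box Diamond p holds vacuously. ✓
e: successors {d}; Diamond p there: d:F. ✗
Satisfying worlds: {d}.

1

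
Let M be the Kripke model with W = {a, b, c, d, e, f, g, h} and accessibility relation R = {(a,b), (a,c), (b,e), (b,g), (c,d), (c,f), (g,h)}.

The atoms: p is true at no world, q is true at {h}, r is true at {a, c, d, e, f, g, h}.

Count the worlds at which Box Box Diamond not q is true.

a: successors {b, c}; Box Diamond not q there: b:F, c:F. ✗
b: successors {e, g}; Box Diamond not q there: e:T, g:F. ✗
c: successors {d, f}; Box Diamond not q there: d:T, f:T. ✓
d: no successors, so Box Box Diamond not q holds vacuously. ✓
e: no successors, so Box Box Diamond not q holds vacuously. ✓
f: no successors, so Box Box Diamond not q holds vacuously. ✓
g: successors {h}; Box Diamond not q there: h:T. ✓
h: no successors, so Box Box Diamond not q holds vacuously. ✓
Satisfying worlds: {c, d, e, f, g, h}.

6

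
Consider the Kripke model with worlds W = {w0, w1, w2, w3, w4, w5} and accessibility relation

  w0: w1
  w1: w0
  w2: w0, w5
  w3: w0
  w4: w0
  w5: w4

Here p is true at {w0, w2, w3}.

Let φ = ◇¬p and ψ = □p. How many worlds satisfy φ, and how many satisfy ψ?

For ◇¬p:
w0: successors {w1}; ¬p there: w1:T. ✓
w1: successors {w0}; ¬p there: w0:F. ✗
w2: successors {w0, w5}; ¬p there: w0:F, w5:T. ✓
w3: successors {w0}; ¬p there: w0:F. ✗
w4: successors {w0}; ¬p there: w0:F. ✗
w5: successors {w4}; ¬p there: w4:T. ✓
— 3 worlds.
For □p:
w0: successors {w1}; p there: w1:F. ✗
w1: successors {w0}; p there: w0:T. ✓
w2: successors {w0, w5}; p there: w0:T, w5:F. ✗
w3: successors {w0}; p there: w0:T. ✓
w4: successors {w0}; p there: w0:T. ✓
w5: successors {w4}; p there: w4:F. ✗
— 3 worlds.

3 and 3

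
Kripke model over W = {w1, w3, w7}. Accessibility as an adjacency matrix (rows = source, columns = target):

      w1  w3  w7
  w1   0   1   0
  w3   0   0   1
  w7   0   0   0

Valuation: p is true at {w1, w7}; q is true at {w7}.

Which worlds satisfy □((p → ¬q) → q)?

w1: successors {w3}; (p → ¬q) → q there: w3:F. ✗
w3: successors {w7}; (p → ¬q) → q there: w7:T. ✓
w7: no successors, so □((p → ¬q) → q) holds vacuously. ✓

{w3, w7}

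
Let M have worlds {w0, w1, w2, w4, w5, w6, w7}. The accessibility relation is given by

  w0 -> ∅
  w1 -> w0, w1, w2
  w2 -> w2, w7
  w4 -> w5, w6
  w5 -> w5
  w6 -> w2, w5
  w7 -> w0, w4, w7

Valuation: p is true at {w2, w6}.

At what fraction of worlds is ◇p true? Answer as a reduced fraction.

w0: no successors, so ◇p fails. ✗
w1: successors {w0, w1, w2}; p there: w0:F, w1:F, w2:T. ✓
w2: successors {w2, w7}; p there: w2:T, w7:F. ✓
w4: successors {w5, w6}; p there: w5:F, w6:T. ✓
w5: successors {w5}; p there: w5:F. ✗
w6: successors {w2, w5}; p there: w2:T, w5:F. ✓
w7: successors {w0, w4, w7}; p there: w0:F, w4:F, w7:F. ✗
That's 4 of 7 worlds, so 4/7.

4/7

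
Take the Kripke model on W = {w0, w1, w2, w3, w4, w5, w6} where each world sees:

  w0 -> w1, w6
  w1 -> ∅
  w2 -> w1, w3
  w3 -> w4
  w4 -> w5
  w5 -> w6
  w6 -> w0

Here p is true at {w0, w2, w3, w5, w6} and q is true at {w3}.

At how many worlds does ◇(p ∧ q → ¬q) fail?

1

w0: successors {w1, w6}; p ∧ q → ¬q there: w1:T, w6:T. ✓
w1: no successors, so ◇(p ∧ q → ¬q) fails. ✗
w2: successors {w1, w3}; p ∧ q → ¬q there: w1:T, w3:F. ✓
w3: successors {w4}; p ∧ q → ¬q there: w4:T. ✓
w4: successors {w5}; p ∧ q → ¬q there: w5:T. ✓
w5: successors {w6}; p ∧ q → ¬q there: w6:T. ✓
w6: successors {w0}; p ∧ q → ¬q there: w0:T. ✓
Satisfying worlds: {w0, w2, w3, w4, w5, w6}.
So ◇(p ∧ q → ¬q) fails at the other 1 world.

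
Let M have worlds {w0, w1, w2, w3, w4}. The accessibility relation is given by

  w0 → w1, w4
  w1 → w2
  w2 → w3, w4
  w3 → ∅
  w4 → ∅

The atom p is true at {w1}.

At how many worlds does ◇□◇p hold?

2

w0: successors {w1, w4}; □◇p there: w1:F, w4:T. ✓
w1: successors {w2}; □◇p there: w2:F. ✗
w2: successors {w3, w4}; □◇p there: w3:T, w4:T. ✓
w3: no successors, so ◇□◇p fails. ✗
w4: no successors, so ◇□◇p fails. ✗
Satisfying worlds: {w0, w2}.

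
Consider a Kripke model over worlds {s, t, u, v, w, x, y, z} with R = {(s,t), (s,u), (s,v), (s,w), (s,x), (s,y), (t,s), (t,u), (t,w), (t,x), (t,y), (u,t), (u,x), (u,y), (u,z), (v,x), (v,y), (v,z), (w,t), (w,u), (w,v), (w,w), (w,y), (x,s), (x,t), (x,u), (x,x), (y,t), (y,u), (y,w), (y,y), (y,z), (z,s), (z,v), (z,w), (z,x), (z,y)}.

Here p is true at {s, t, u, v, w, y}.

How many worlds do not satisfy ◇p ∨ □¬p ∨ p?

0

s: ◇p ∨ □¬p is T, p is T. ✓
t: ◇p ∨ □¬p is T, p is T. ✓
u: ◇p ∨ □¬p is T, p is T. ✓
v: ◇p ∨ □¬p is T, p is T. ✓
w: ◇p ∨ □¬p is T, p is T. ✓
x: ◇p ∨ □¬p is T, p is F. ✓
y: ◇p ∨ □¬p is T, p is T. ✓
z: ◇p ∨ □¬p is T, p is F. ✓
Satisfying worlds: {s, t, u, v, w, x, y, z}.
So ◇p ∨ □¬p ∨ p fails at the other 0 worlds.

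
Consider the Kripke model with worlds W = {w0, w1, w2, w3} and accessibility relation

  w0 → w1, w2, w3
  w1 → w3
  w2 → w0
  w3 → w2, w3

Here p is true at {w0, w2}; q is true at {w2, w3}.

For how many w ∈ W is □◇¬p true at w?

w0: successors {w1, w2, w3}; ◇¬p there: w1:T, w2:F, w3:T. ✗
w1: successors {w3}; ◇¬p there: w3:T. ✓
w2: successors {w0}; ◇¬p there: w0:T. ✓
w3: successors {w2, w3}; ◇¬p there: w2:F, w3:T. ✗
Satisfying worlds: {w1, w2}.

2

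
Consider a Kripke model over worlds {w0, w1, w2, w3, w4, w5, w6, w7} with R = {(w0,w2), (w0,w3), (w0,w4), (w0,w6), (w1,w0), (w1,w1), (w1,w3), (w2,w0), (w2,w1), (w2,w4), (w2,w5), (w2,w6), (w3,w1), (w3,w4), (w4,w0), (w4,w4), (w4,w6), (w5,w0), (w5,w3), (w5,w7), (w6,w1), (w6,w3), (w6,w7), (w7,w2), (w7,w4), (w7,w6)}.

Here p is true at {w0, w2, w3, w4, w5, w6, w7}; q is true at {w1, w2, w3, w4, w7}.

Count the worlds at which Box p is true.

4

w0: successors {w2, w3, w4, w6}; p there: w2:T, w3:T, w4:T, w6:T. ✓
w1: successors {w0, w1, w3}; p there: w0:T, w1:F, w3:T. ✗
w2: successors {w0, w1, w4, w5, w6}; p there: w0:T, w1:F, w4:T, w5:T, w6:T. ✗
w3: successors {w1, w4}; p there: w1:F, w4:T. ✗
w4: successors {w0, w4, w6}; p there: w0:T, w4:T, w6:T. ✓
w5: successors {w0, w3, w7}; p there: w0:T, w3:T, w7:T. ✓
w6: successors {w1, w3, w7}; p there: w1:F, w3:T, w7:T. ✗
w7: successors {w2, w4, w6}; p there: w2:T, w4:T, w6:T. ✓
Satisfying worlds: {w0, w4, w5, w7}.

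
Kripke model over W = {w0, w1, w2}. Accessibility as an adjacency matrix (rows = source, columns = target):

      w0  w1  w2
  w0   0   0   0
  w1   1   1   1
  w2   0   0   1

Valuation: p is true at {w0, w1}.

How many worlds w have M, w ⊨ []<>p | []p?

w0: []<>p is T, []p is T. ✓
w1: []<>p is F, []p is F. ✗
w2: []<>p is F, []p is F. ✗
Satisfying worlds: {w0}.

1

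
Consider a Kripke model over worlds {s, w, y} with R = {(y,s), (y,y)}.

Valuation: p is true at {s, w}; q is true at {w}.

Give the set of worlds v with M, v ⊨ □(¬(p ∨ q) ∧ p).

{s, w}

s: no successors, so □(¬(p ∨ q) ∧ p) holds vacuously. ✓
w: no successors, so □(¬(p ∨ q) ∧ p) holds vacuously. ✓
y: successors {s, y}; ¬(p ∨ q) ∧ p there: s:F, y:F. ✗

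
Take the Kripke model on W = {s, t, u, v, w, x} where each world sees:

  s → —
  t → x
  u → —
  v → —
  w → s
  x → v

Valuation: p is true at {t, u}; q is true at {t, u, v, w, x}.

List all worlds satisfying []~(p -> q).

{s, u, v}

s: no successors, so []~(p -> q) holds vacuously. ✓
t: successors {x}; ~(p -> q) there: x:F. ✗
u: no successors, so []~(p -> q) holds vacuously. ✓
v: no successors, so []~(p -> q) holds vacuously. ✓
w: successors {s}; ~(p -> q) there: s:F. ✗
x: successors {v}; ~(p -> q) there: v:F. ✗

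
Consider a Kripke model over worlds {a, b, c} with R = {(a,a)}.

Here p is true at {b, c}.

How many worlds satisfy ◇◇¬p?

1

a: successors {a}; ◇¬p there: a:T. ✓
b: no successors, so ◇◇¬p fails. ✗
c: no successors, so ◇◇¬p fails. ✗
Satisfying worlds: {a}.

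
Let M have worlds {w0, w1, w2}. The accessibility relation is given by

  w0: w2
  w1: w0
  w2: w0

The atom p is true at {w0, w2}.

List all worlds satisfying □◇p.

w0: successors {w2}; ◇p there: w2:T. ✓
w1: successors {w0}; ◇p there: w0:T. ✓
w2: successors {w0}; ◇p there: w0:T. ✓

{w0, w1, w2}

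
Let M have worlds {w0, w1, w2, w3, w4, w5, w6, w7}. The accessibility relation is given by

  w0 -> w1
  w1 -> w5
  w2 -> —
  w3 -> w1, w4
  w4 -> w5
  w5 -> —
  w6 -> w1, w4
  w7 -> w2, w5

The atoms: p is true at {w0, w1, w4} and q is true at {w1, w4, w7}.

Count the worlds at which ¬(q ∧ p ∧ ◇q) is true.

8

w0: q ∧ p ∧ ◇q is F. ✓
w1: q ∧ p ∧ ◇q is F. ✓
w2: q ∧ p ∧ ◇q is F. ✓
w3: q ∧ p ∧ ◇q is F. ✓
w4: q ∧ p ∧ ◇q is F. ✓
w5: q ∧ p ∧ ◇q is F. ✓
w6: q ∧ p ∧ ◇q is F. ✓
w7: q ∧ p ∧ ◇q is F. ✓
Satisfying worlds: {w0, w1, w2, w3, w4, w5, w6, w7}.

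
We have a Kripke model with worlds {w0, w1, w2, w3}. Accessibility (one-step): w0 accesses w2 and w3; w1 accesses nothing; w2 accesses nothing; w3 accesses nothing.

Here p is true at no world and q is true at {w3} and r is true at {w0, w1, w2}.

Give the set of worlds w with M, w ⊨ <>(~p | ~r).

{w0}

w0: successors {w2, w3}; ~p | ~r there: w2:T, w3:T. ✓
w1: no successors, so <>(~p | ~r) fails. ✗
w2: no successors, so <>(~p | ~r) fails. ✗
w3: no successors, so <>(~p | ~r) fails. ✗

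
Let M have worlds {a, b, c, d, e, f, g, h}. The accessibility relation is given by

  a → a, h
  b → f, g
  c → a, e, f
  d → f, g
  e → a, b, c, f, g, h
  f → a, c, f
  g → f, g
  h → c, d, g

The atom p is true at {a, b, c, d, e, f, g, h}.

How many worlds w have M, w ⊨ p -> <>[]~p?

0

a: p is T, <>[]~p is F. ✗
b: p is T, <>[]~p is F. ✗
c: p is T, <>[]~p is F. ✗
d: p is T, <>[]~p is F. ✗
e: p is T, <>[]~p is F. ✗
f: p is T, <>[]~p is F. ✗
g: p is T, <>[]~p is F. ✗
h: p is T, <>[]~p is F. ✗
Satisfying worlds: ∅.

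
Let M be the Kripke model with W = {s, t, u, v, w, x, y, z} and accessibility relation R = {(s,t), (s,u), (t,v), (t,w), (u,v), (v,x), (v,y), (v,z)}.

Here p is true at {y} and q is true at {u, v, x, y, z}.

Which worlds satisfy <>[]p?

s: successors {t, u}; []p there: t:F, u:F. ✗
t: successors {v, w}; []p there: v:F, w:T. ✓
u: successors {v}; []p there: v:F. ✗
v: successors {x, y, z}; []p there: x:T, y:T, z:T. ✓
w: no successors, so <>[]p fails. ✗
x: no successors, so <>[]p fails. ✗
y: no successors, so <>[]p fails. ✗
z: no successors, so <>[]p fails. ✗

{t, v}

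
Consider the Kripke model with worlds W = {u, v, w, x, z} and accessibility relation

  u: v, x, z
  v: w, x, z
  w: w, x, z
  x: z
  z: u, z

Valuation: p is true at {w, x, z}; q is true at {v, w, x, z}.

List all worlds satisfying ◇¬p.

{u, z}

u: successors {v, x, z}; ¬p there: v:T, x:F, z:F. ✓
v: successors {w, x, z}; ¬p there: w:F, x:F, z:F. ✗
w: successors {w, x, z}; ¬p there: w:F, x:F, z:F. ✗
x: successors {z}; ¬p there: z:F. ✗
z: successors {u, z}; ¬p there: u:T, z:F. ✓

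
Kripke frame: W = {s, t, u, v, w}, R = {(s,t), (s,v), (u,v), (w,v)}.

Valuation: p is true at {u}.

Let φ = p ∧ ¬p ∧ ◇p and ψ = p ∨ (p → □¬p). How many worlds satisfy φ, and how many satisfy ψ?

0 and 5

For p ∧ ¬p ∧ ◇p:
s: p is F, ¬p ∧ ◇p is F. ✗
t: p is F, ¬p ∧ ◇p is F. ✗
u: p is T, ¬p ∧ ◇p is F. ✗
v: p is F, ¬p ∧ ◇p is F. ✗
w: p is F, ¬p ∧ ◇p is F. ✗
— 0 worlds.
For p ∨ (p → □¬p):
s: p is F, p → □¬p is T. ✓
t: p is F, p → □¬p is T. ✓
u: p is T, p → □¬p is T. ✓
v: p is F, p → □¬p is T. ✓
w: p is F, p → □¬p is T. ✓
— 5 worlds.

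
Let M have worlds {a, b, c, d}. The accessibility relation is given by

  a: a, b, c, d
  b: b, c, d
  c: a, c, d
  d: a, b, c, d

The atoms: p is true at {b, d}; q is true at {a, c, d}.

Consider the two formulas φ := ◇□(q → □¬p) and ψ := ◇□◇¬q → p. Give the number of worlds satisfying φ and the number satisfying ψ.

0 and 4

For ◇□(q → □¬p):
a: successors {a, b, c, d}; □(q → □¬p) there: a:F, b:F, c:F, d:F. ✗
b: successors {b, c, d}; □(q → □¬p) there: b:F, c:F, d:F. ✗
c: successors {a, c, d}; □(q → □¬p) there: a:F, c:F, d:F. ✗
d: successors {a, b, c, d}; □(q → □¬p) there: a:F, b:F, c:F, d:F. ✗
— 0 worlds.
For ◇□◇¬q → p:
a: ◇□◇¬q is F, p is F. ✓
b: ◇□◇¬q is F, p is T. ✓
c: ◇□◇¬q is F, p is F. ✓
d: ◇□◇¬q is F, p is T. ✓
— 4 worlds.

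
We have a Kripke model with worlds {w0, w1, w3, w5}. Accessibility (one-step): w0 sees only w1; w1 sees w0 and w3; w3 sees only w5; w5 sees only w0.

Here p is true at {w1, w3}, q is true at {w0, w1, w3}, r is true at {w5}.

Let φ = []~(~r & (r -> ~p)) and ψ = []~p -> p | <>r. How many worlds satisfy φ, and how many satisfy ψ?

1 and 3

For []~(~r & (r -> ~p)):
w0: successors {w1}; ~(~r & (r -> ~p)) there: w1:F. ✗
w1: successors {w0, w3}; ~(~r & (r -> ~p)) there: w0:F, w3:F. ✗
w3: successors {w5}; ~(~r & (r -> ~p)) there: w5:T. ✓
w5: successors {w0}; ~(~r & (r -> ~p)) there: w0:F. ✗
— 1 world.
For []~p -> p | <>r:
w0: []~p is F, p | <>r is F. ✓
w1: []~p is F, p | <>r is T. ✓
w3: []~p is T, p | <>r is T. ✓
w5: []~p is T, p | <>r is F. ✗
— 3 worlds.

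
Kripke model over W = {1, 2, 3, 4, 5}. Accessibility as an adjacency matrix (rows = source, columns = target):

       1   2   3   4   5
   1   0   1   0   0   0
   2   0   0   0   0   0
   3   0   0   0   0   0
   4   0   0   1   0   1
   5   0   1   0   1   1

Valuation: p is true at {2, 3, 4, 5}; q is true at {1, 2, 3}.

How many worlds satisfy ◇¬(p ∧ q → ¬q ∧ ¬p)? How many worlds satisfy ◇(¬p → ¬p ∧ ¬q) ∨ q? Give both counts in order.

For ◇¬(p ∧ q → ¬q ∧ ¬p):
1: successors {2}; ¬(p ∧ q → ¬q ∧ ¬p) there: 2:T. ✓
2: no successors, so ◇¬(p ∧ q → ¬q ∧ ¬p) fails. ✗
3: no successors, so ◇¬(p ∧ q → ¬q ∧ ¬p) fails. ✗
4: successors {3, 5}; ¬(p ∧ q → ¬q ∧ ¬p) there: 3:T, 5:F. ✓
5: successors {2, 4, 5}; ¬(p ∧ q → ¬q ∧ ¬p) there: 2:T, 4:F, 5:F. ✓
— 3 worlds.
For ◇(¬p → ¬p ∧ ¬q) ∨ q:
1: ◇(¬p → ¬p ∧ ¬q) is T, q is T. ✓
2: ◇(¬p → ¬p ∧ ¬q) is F, q is T. ✓
3: ◇(¬p → ¬p ∧ ¬q) is F, q is T. ✓
4: ◇(¬p → ¬p ∧ ¬q) is T, q is F. ✓
5: ◇(¬p → ¬p ∧ ¬q) is T, q is F. ✓
— 5 worlds.

3 and 5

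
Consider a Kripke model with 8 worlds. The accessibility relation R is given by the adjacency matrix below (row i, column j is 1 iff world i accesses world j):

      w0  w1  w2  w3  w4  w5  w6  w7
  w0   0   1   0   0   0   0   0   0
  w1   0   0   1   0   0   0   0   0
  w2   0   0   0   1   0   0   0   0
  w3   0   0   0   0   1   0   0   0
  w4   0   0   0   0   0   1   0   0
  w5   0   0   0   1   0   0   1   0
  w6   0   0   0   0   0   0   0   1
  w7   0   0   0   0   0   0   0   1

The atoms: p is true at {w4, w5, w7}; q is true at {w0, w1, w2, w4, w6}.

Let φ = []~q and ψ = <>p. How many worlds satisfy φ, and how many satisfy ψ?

4 and 4

For []~q:
w0: successors {w1}; ~q there: w1:F. ✗
w1: successors {w2}; ~q there: w2:F. ✗
w2: successors {w3}; ~q there: w3:T. ✓
w3: successors {w4}; ~q there: w4:F. ✗
w4: successors {w5}; ~q there: w5:T. ✓
w5: successors {w3, w6}; ~q there: w3:T, w6:F. ✗
w6: successors {w7}; ~q there: w7:T. ✓
w7: successors {w7}; ~q there: w7:T. ✓
— 4 worlds.
For <>p:
w0: successors {w1}; p there: w1:F. ✗
w1: successors {w2}; p there: w2:F. ✗
w2: successors {w3}; p there: w3:F. ✗
w3: successors {w4}; p there: w4:T. ✓
w4: successors {w5}; p there: w5:T. ✓
w5: successors {w3, w6}; p there: w3:F, w6:F. ✗
w6: successors {w7}; p there: w7:T. ✓
w7: successors {w7}; p there: w7:T. ✓
— 4 worlds.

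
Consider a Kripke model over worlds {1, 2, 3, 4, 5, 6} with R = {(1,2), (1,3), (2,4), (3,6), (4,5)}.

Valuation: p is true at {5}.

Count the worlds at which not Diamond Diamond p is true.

1: Diamond Diamond p is F. ✓
2: Diamond Diamond p is T. ✗
3: Diamond Diamond p is F. ✓
4: Diamond Diamond p is F. ✓
5: Diamond Diamond p is F. ✓
6: Diamond Diamond p is F. ✓
Satisfying worlds: {1, 3, 4, 5, 6}.

5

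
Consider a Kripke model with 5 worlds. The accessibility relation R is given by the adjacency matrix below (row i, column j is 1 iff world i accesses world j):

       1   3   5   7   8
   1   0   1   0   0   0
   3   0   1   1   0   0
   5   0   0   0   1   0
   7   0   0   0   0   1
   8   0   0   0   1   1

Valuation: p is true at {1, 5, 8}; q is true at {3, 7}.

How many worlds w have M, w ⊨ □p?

1

1: successors {3}; p there: 3:F. ✗
3: successors {3, 5}; p there: 3:F, 5:T. ✗
5: successors {7}; p there: 7:F. ✗
7: successors {8}; p there: 8:T. ✓
8: successors {7, 8}; p there: 7:F, 8:T. ✗
Satisfying worlds: {7}.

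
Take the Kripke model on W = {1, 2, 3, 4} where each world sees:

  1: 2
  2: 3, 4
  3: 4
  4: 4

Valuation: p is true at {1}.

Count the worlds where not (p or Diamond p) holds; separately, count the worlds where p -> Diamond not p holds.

3 and 4

For not (p or Diamond p):
1: p or Diamond p is T. ✗
2: p or Diamond p is F. ✓
3: p or Diamond p is F. ✓
4: p or Diamond p is F. ✓
— 3 worlds.
For p -> Diamond not p:
1: p is T, Diamond not p is T. ✓
2: p is F, Diamond not p is T. ✓
3: p is F, Diamond not p is T. ✓
4: p is F, Diamond not p is T. ✓
— 4 worlds.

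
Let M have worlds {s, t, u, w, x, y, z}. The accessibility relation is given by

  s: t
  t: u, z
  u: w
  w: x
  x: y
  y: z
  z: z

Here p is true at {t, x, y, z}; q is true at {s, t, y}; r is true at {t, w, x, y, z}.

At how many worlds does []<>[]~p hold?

s: successors {t}; <>[]~p there: t:T. ✓
t: successors {u, z}; <>[]~p there: u:F, z:F. ✗
u: successors {w}; <>[]~p there: w:F. ✗
w: successors {x}; <>[]~p there: x:F. ✗
x: successors {y}; <>[]~p there: y:F. ✗
y: successors {z}; <>[]~p there: z:F. ✗
z: successors {z}; <>[]~p there: z:F. ✗
Satisfying worlds: {s}.

1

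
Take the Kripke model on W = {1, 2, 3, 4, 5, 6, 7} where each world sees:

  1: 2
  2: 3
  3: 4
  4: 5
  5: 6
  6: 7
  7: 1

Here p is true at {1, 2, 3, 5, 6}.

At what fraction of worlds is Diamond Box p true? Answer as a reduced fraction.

5/7

1: successors {2}; Box p there: 2:T. ✓
2: successors {3}; Box p there: 3:F. ✗
3: successors {4}; Box p there: 4:T. ✓
4: successors {5}; Box p there: 5:T. ✓
5: successors {6}; Box p there: 6:F. ✗
6: successors {7}; Box p there: 7:T. ✓
7: successors {1}; Box p there: 1:T. ✓
That's 5 of 7 worlds, so 5/7.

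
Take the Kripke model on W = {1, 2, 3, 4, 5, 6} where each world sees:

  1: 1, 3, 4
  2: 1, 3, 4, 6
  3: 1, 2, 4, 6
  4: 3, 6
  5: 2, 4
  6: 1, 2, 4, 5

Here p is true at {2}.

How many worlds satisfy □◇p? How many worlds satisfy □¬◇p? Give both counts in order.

1 and 1

For □◇p:
1: successors {1, 3, 4}; ◇p there: 1:F, 3:T, 4:F. ✗
2: successors {1, 3, 4, 6}; ◇p there: 1:F, 3:T, 4:F, 6:T. ✗
3: successors {1, 2, 4, 6}; ◇p there: 1:F, 2:F, 4:F, 6:T. ✗
4: successors {3, 6}; ◇p there: 3:T, 6:T. ✓
5: successors {2, 4}; ◇p there: 2:F, 4:F. ✗
6: successors {1, 2, 4, 5}; ◇p there: 1:F, 2:F, 4:F, 5:T. ✗
— 1 world.
For □¬◇p:
1: successors {1, 3, 4}; ¬◇p there: 1:T, 3:F, 4:T. ✗
2: successors {1, 3, 4, 6}; ¬◇p there: 1:T, 3:F, 4:T, 6:F. ✗
3: successors {1, 2, 4, 6}; ¬◇p there: 1:T, 2:T, 4:T, 6:F. ✗
4: successors {3, 6}; ¬◇p there: 3:F, 6:F. ✗
5: successors {2, 4}; ¬◇p there: 2:T, 4:T. ✓
6: successors {1, 2, 4, 5}; ¬◇p there: 1:T, 2:T, 4:T, 5:F. ✗
— 1 world.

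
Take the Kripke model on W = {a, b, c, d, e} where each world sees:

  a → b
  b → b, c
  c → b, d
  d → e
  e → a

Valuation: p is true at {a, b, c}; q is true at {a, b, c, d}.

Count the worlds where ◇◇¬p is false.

3

a: successors {b}; ◇¬p there: b:F. ✗
b: successors {b, c}; ◇¬p there: b:F, c:T. ✓
c: successors {b, d}; ◇¬p there: b:F, d:T. ✓
d: successors {e}; ◇¬p there: e:F. ✗
e: successors {a}; ◇¬p there: a:F. ✗
Satisfying worlds: {b, c}.
So ◇◇¬p fails at the other 3 worlds.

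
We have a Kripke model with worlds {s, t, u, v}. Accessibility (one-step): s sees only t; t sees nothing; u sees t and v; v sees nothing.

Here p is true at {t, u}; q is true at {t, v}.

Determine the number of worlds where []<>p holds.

2

s: successors {t}; <>p there: t:F. ✗
t: no successors, so []<>p holds vacuously. ✓
u: successors {t, v}; <>p there: t:F, v:F. ✗
v: no successors, so []<>p holds vacuously. ✓
Satisfying worlds: {t, v}.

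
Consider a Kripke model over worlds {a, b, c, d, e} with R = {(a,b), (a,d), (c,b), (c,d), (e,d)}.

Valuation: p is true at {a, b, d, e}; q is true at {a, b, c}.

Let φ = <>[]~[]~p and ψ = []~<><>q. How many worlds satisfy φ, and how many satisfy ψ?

3 and 5

For <>[]~[]~p:
a: successors {b, d}; []~[]~p there: b:T, d:T. ✓
b: no successors, so <>[]~[]~p fails. ✗
c: successors {b, d}; []~[]~p there: b:T, d:T. ✓
d: no successors, so <>[]~[]~p fails. ✗
e: successors {d}; []~[]~p there: d:T. ✓
— 3 worlds.
For []~<><>q:
a: successors {b, d}; ~<><>q there: b:T, d:T. ✓
b: no successors, so []~<><>q holds vacuously. ✓
c: successors {b, d}; ~<><>q there: b:T, d:T. ✓
d: no successors, so []~<><>q holds vacuously. ✓
e: successors {d}; ~<><>q there: d:T. ✓
— 5 worlds.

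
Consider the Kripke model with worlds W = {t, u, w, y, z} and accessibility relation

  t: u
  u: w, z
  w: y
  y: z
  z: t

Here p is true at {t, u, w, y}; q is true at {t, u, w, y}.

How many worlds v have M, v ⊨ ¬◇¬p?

t: ◇¬p is F. ✓
u: ◇¬p is T. ✗
w: ◇¬p is F. ✓
y: ◇¬p is T. ✗
z: ◇¬p is F. ✓
Satisfying worlds: {t, w, z}.

3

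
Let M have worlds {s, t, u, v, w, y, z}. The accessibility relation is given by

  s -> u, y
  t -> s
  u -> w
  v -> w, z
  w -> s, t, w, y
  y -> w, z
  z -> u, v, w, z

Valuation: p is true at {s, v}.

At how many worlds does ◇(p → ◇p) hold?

s: successors {u, y}; p → ◇p there: u:T, y:T. ✓
t: successors {s}; p → ◇p there: s:F. ✗
u: successors {w}; p → ◇p there: w:T. ✓
v: successors {w, z}; p → ◇p there: w:T, z:T. ✓
w: successors {s, t, w, y}; p → ◇p there: s:F, t:T, w:T, y:T. ✓
y: successors {w, z}; p → ◇p there: w:T, z:T. ✓
z: successors {u, v, w, z}; p → ◇p there: u:T, v:F, w:T, z:T. ✓
Satisfying worlds: {s, u, v, w, y, z}.

6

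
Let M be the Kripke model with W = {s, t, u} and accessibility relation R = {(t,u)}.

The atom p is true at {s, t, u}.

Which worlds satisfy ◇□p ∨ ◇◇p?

s: ◇□p is F, ◇◇p is F. ✗
t: ◇□p is T, ◇◇p is F. ✓
u: ◇□p is F, ◇◇p is F. ✗

{t}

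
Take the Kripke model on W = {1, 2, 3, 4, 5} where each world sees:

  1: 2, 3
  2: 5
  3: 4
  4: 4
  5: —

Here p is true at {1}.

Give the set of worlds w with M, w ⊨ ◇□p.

1: successors {2, 3}; □p there: 2:F, 3:F. ✗
2: successors {5}; □p there: 5:T. ✓
3: successors {4}; □p there: 4:F. ✗
4: successors {4}; □p there: 4:F. ✗
5: no successors, so ◇□p fails. ✗

{2}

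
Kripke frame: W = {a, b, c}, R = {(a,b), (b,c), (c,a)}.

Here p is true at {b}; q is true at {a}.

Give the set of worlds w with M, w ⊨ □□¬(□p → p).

{b}

a: successors {b}; □¬(□p → p) there: b:F. ✗
b: successors {c}; □¬(□p → p) there: c:T. ✓
c: successors {a}; □¬(□p → p) there: a:F. ✗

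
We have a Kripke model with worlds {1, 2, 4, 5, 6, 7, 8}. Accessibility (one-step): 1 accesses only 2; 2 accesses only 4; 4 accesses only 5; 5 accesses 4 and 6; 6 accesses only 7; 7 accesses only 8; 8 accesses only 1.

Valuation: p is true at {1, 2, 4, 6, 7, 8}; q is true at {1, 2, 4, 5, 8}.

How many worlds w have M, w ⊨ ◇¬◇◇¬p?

5

1: successors {2}; ¬◇◇¬p there: 2:F. ✗
2: successors {4}; ¬◇◇¬p there: 4:T. ✓
4: successors {5}; ¬◇◇¬p there: 5:F. ✗
5: successors {4, 6}; ¬◇◇¬p there: 4:T, 6:T. ✓
6: successors {7}; ¬◇◇¬p there: 7:T. ✓
7: successors {8}; ¬◇◇¬p there: 8:T. ✓
8: successors {1}; ¬◇◇¬p there: 1:T. ✓
Satisfying worlds: {2, 5, 6, 7, 8}.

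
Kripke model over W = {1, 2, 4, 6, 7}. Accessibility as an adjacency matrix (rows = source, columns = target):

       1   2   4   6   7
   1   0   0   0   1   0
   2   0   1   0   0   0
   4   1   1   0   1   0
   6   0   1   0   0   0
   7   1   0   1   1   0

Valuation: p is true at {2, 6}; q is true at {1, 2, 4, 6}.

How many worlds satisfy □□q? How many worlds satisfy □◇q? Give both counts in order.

For □□q:
1: successors {6}; □q there: 6:T. ✓
2: successors {2}; □q there: 2:T. ✓
4: successors {1, 2, 6}; □q there: 1:T, 2:T, 6:T. ✓
6: successors {2}; □q there: 2:T. ✓
7: successors {1, 4, 6}; □q there: 1:T, 4:T, 6:T. ✓
— 5 worlds.
For □◇q:
1: successors {6}; ◇q there: 6:T. ✓
2: successors {2}; ◇q there: 2:T. ✓
4: successors {1, 2, 6}; ◇q there: 1:T, 2:T, 6:T. ✓
6: successors {2}; ◇q there: 2:T. ✓
7: successors {1, 4, 6}; ◇q there: 1:T, 4:T, 6:T. ✓
— 5 worlds.

5 and 5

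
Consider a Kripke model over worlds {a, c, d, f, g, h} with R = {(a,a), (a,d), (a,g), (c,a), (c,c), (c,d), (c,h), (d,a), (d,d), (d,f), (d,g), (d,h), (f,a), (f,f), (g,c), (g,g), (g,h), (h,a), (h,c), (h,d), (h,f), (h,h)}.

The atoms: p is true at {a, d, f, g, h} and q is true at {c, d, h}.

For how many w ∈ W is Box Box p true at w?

1

a: successors {a, d, g}; Box p there: a:T, d:T, g:F. ✗
c: successors {a, c, d, h}; Box p there: a:T, c:F, d:T, h:F. ✗
d: successors {a, d, f, g, h}; Box p there: a:T, d:T, f:T, g:F, h:F. ✗
f: successors {a, f}; Box p there: a:T, f:T. ✓
g: successors {c, g, h}; Box p there: c:F, g:F, h:F. ✗
h: successors {a, c, d, f, h}; Box p there: a:T, c:F, d:T, f:T, h:F. ✗
Satisfying worlds: {f}.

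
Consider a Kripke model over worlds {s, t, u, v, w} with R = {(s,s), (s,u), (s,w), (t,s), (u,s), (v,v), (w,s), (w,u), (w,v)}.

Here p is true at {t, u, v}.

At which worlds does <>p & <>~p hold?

s: <>p is T, <>~p is T. ✓
t: <>p is F, <>~p is T. ✗
u: <>p is F, <>~p is T. ✗
v: <>p is T, <>~p is F. ✗
w: <>p is T, <>~p is T. ✓

{s, w}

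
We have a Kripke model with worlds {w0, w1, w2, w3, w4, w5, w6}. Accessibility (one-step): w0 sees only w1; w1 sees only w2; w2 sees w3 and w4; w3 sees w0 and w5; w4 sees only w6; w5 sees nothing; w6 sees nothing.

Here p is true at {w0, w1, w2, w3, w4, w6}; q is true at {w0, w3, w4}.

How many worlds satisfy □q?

w0: successors {w1}; q there: w1:F. ✗
w1: successors {w2}; q there: w2:F. ✗
w2: successors {w3, w4}; q there: w3:T, w4:T. ✓
w3: successors {w0, w5}; q there: w0:T, w5:F. ✗
w4: successors {w6}; q there: w6:F. ✗
w5: no successors, so □q holds vacuously. ✓
w6: no successors, so □q holds vacuously. ✓
Satisfying worlds: {w2, w5, w6}.

3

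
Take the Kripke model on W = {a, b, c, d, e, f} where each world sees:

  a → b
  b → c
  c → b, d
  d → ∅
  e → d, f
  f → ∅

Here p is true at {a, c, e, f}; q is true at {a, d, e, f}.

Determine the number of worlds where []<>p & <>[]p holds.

a: []<>p is T, <>[]p is T. ✓
b: []<>p is F, <>[]p is F. ✗
c: []<>p is F, <>[]p is T. ✗
d: []<>p is T, <>[]p is F. ✗
e: []<>p is F, <>[]p is T. ✗
f: []<>p is T, <>[]p is F. ✗
Satisfying worlds: {a}.

1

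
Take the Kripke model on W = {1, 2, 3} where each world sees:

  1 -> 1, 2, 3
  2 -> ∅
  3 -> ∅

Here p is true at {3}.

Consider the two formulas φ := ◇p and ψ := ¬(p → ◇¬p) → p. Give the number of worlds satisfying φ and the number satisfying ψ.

1 and 3

For ◇p:
1: successors {1, 2, 3}; p there: 1:F, 2:F, 3:T. ✓
2: no successors, so ◇p fails. ✗
3: no successors, so ◇p fails. ✗
— 1 world.
For ¬(p → ◇¬p) → p:
1: ¬(p → ◇¬p) is F, p is F. ✓
2: ¬(p → ◇¬p) is F, p is F. ✓
3: ¬(p → ◇¬p) is T, p is T. ✓
— 3 worlds.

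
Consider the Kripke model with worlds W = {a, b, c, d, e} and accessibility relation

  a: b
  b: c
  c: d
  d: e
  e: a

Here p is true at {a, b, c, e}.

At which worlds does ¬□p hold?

{c}

a: □p is T. ✗
b: □p is T. ✗
c: □p is F. ✓
d: □p is T. ✗
e: □p is T. ✗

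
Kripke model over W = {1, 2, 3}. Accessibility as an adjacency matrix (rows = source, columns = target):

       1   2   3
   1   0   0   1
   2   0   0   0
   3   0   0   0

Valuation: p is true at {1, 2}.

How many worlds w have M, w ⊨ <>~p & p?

1

1: <>~p is T, p is T. ✓
2: <>~p is F, p is T. ✗
3: <>~p is F, p is F. ✗
Satisfying worlds: {1}.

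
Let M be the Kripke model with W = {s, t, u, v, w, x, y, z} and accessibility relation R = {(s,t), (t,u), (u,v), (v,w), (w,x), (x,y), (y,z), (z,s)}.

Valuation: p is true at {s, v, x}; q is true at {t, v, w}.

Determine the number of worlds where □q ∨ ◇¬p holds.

6

s: □q is T, ◇¬p is T. ✓
t: □q is F, ◇¬p is T. ✓
u: □q is T, ◇¬p is F. ✓
v: □q is T, ◇¬p is T. ✓
w: □q is F, ◇¬p is F. ✗
x: □q is F, ◇¬p is T. ✓
y: □q is F, ◇¬p is T. ✓
z: □q is F, ◇¬p is F. ✗
Satisfying worlds: {s, t, u, v, x, y}.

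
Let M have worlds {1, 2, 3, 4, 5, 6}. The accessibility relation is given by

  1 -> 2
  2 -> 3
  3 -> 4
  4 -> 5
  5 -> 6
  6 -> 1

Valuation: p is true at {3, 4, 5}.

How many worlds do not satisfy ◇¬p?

1: successors {2}; ¬p there: 2:T. ✓
2: successors {3}; ¬p there: 3:F. ✗
3: successors {4}; ¬p there: 4:F. ✗
4: successors {5}; ¬p there: 5:F. ✗
5: successors {6}; ¬p there: 6:T. ✓
6: successors {1}; ¬p there: 1:T. ✓
Satisfying worlds: {1, 5, 6}.
So ◇¬p fails at the other 3 worlds.

3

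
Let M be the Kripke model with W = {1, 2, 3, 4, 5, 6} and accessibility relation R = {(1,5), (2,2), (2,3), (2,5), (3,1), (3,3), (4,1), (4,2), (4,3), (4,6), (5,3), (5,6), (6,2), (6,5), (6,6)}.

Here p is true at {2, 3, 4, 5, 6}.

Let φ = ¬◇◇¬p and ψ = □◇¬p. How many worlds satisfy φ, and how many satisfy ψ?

2 and 0

For ¬◇◇¬p:
1: ◇◇¬p is F. ✓
2: ◇◇¬p is T. ✗
3: ◇◇¬p is T. ✗
4: ◇◇¬p is T. ✗
5: ◇◇¬p is T. ✗
6: ◇◇¬p is F. ✓
— 2 worlds.
For □◇¬p:
1: successors {5}; ◇¬p there: 5:F. ✗
2: successors {2, 3, 5}; ◇¬p there: 2:F, 3:T, 5:F. ✗
3: successors {1, 3}; ◇¬p there: 1:F, 3:T. ✗
4: successors {1, 2, 3, 6}; ◇¬p there: 1:F, 2:F, 3:T, 6:F. ✗
5: successors {3, 6}; ◇¬p there: 3:T, 6:F. ✗
6: successors {2, 5, 6}; ◇¬p there: 2:F, 5:F, 6:F. ✗
— 0 worlds.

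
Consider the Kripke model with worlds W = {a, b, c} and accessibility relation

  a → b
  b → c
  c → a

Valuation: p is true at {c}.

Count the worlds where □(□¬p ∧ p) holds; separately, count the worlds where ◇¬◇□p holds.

1 and 2

For □(□¬p ∧ p):
a: successors {b}; □¬p ∧ p there: b:F. ✗
b: successors {c}; □¬p ∧ p there: c:T. ✓
c: successors {a}; □¬p ∧ p there: a:F. ✗
— 1 world.
For ◇¬◇□p:
a: successors {b}; ¬◇□p there: b:T. ✓
b: successors {c}; ¬◇□p there: c:T. ✓
c: successors {a}; ¬◇□p there: a:F. ✗
— 2 worlds.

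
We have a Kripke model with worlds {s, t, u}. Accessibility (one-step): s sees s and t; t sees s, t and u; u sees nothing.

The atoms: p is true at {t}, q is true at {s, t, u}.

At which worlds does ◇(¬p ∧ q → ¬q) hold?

s: successors {s, t}; ¬p ∧ q → ¬q there: s:F, t:T. ✓
t: successors {s, t, u}; ¬p ∧ q → ¬q there: s:F, t:T, u:F. ✓
u: no successors, so ◇(¬p ∧ q → ¬q) fails. ✗

{s, t}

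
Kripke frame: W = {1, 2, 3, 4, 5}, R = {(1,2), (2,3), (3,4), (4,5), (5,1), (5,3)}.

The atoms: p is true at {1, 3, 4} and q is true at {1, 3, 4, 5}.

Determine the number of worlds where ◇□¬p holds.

2

1: successors {2}; □¬p there: 2:F. ✗
2: successors {3}; □¬p there: 3:F. ✗
3: successors {4}; □¬p there: 4:T. ✓
4: successors {5}; □¬p there: 5:F. ✗
5: successors {1, 3}; □¬p there: 1:T, 3:F. ✓
Satisfying worlds: {3, 5}.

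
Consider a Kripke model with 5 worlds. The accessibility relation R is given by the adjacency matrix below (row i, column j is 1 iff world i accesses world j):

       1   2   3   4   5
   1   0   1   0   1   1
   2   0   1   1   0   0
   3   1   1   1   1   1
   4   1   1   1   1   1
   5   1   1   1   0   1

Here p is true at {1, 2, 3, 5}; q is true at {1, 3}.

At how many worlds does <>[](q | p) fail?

1: successors {2, 4, 5}; [](q | p) there: 2:T, 4:F, 5:T. ✓
2: successors {2, 3}; [](q | p) there: 2:T, 3:F. ✓
3: successors {1, 2, 3, 4, 5}; [](q | p) there: 1:F, 2:T, 3:F, 4:F, 5:T. ✓
4: successors {1, 2, 3, 4, 5}; [](q | p) there: 1:F, 2:T, 3:F, 4:F, 5:T. ✓
5: successors {1, 2, 3, 5}; [](q | p) there: 1:F, 2:T, 3:F, 5:T. ✓
Satisfying worlds: {1, 2, 3, 4, 5}.
So <>[](q | p) fails at the other 0 worlds.

0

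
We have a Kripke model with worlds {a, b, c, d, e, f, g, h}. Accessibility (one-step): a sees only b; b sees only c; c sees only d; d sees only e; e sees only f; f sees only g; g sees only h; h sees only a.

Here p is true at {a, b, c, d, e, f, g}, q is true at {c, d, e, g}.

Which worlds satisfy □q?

a: successors {b}; q there: b:F. ✗
b: successors {c}; q there: c:T. ✓
c: successors {d}; q there: d:T. ✓
d: successors {e}; q there: e:T. ✓
e: successors {f}; q there: f:F. ✗
f: successors {g}; q there: g:T. ✓
g: successors {h}; q there: h:F. ✗
h: successors {a}; q there: a:F. ✗

{b, c, d, f}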